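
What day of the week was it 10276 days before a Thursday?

Thursday

Dividing 10276 by 7 gives quotient 1468 and remainder 0.
Thursday − 0 days → Thursday.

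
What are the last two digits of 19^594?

21

Square-and-reduce mod 100: 19^1≡19, 19^2≡61, 19^4≡21, 19^8≡41, 19^16≡81, 19^32≡61, 19^64≡21, 19^128≡41, 19^256≡81, 19^512≡61.
594 = 2 + 16 + 64 + 512, so 19^594 ≡ 61·81·21·61 ≡ 21 (mod 100).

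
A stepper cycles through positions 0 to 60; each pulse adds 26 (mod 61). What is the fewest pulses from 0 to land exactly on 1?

54

61 = 2·26 + 9
26 = 2·9 + 8
9 = 1·8 + 1
8 = 8·1 + 0
Back-substituting gives 26·54 ≡ 1 (mod 61).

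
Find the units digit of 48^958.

Last digits of 8^n: 8, 4, 2, 6 (period 4).
958 leaves remainder 2 on division by 4, so 48^958 ends in 4.

4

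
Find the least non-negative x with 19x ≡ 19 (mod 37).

19⁻¹ ≡ 2 (mod 37) because 19·2 = 38 = 1·37 + 1.
Multiplying both sides by 2: x ≡ 2·19 = 38 ≡ 1 (mod 37).

1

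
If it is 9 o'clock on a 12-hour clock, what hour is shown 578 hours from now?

Dividing 578 by 12 gives quotient 48 and remainder 2.
9 + 2 → 11 on a 12-hour dial.

11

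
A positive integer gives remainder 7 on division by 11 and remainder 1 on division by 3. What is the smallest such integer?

Since 3·4 ≡ 1 (mod 11), take x = 1 + 3·((7−1)·4 mod 11) = 1 + 3·2 = 7.
Check: 7 mod 11 = 7, 7 mod 3 = 1.

7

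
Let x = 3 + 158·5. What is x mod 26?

158·5 = 790.
Dividing 790 by 26 gives quotient 30 and remainder 10.
(3 + 10) mod 26 = 13.

13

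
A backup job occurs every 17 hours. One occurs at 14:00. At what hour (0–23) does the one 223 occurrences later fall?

223·17 = 3791.
Dividing 3791 by 24 gives quotient 157 and remainder 23.
(14 + 23) mod 24 = 13.

13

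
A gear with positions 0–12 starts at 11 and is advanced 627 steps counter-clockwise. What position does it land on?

8

627 − 48·13 = 3, so 627 ≡ 3 (mod 13).
(11 − 3) mod 13 = 8.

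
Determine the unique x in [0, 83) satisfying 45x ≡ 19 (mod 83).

41

The inverse of 45 mod 83 is 24 (since 45·24 = 1080 ≡ 1).
So x ≡ 24·19 = 456 ≡ 41 (mod 83).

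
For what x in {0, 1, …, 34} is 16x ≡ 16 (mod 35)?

1

The inverse of 16 mod 35 is 11 (since 16·11 = 176 ≡ 1).
So x ≡ 11·16 = 176 ≡ 1 (mod 35).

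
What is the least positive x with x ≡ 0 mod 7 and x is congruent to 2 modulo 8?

42

x ≡ 0 (mod 7) gives x ∈ {0, 7, 14, 21, 28, 35, 42}.
The first of these with x mod 8 = 2 is 42.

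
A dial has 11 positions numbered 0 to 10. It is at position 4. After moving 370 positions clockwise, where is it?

0

370 mod 11 = 7 (since 33·11 = 363).
(4 + 7) mod 11 = 0.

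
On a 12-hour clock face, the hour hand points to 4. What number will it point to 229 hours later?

229 = 19·12 + 1, so 229 mod 12 = 1.
4 + 1 → 5 on a 12-hour dial.

5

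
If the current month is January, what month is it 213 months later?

Dividing 213 by 12 gives quotient 17 and remainder 9.
January + 9 months → October.

October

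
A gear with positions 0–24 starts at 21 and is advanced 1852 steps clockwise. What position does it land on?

1852 mod 25 = 2 (since 74·25 = 1850).
(21 + 2) mod 25 = 23.

23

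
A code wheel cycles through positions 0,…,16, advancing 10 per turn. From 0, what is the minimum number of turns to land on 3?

10⁻¹ ≡ 12 (mod 17) because 10·12 = 120 = 7·17 + 1.
Multiplying both sides by 12: x ≡ 12·3 = 36 ≡ 2 (mod 17).

2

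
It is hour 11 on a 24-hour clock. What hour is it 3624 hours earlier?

11

3624 mod 24 = 0 (since 151·24 = 3624).
(11 − 0) mod 24 = 11.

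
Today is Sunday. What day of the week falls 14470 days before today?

Dividing 14470 by 7 gives quotient 2067 and remainder 1.
Sunday − 1 day → Saturday.

Saturday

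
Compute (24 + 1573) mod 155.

47

1573 = 10·155 + 23, so 1573 mod 155 = 23.
(24 + 23) mod 155 = 47.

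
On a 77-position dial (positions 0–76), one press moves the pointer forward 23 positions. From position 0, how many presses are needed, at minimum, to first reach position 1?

67

23·67 = 1541 = 20·77 + 1, so 23⁻¹ ≡ 67 (mod 77).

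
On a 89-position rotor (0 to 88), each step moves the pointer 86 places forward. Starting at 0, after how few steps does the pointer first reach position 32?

86⁻¹ ≡ 59 (mod 89) because 86·59 = 5074 = 57·89 + 1.
So x ≡ 59·32 = 1888 ≡ 19 (mod 89).

19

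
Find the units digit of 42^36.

Powers of 2 mod 10 repeat with period 4: 2, 4, 8, 6.
36 mod 4 = 0, so the last digit matches 2^4 = 6.

6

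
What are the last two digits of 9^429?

89

Successive squares of 9 mod 100: 9^1≡9, 9^2≡81, 9^4≡61, 9^8≡21, 9^16≡41, 9^32≡81, 9^64≡61, 9^128≡21, 9^256≡41.
429 = 1 + 4 + 8 + 32 + 128 + 256, so 9^429 ≡ 9·61·21·81·21·41 ≡ 89 (mod 100).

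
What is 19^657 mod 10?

Last digits of 9^n: 9, 1 (period 2).
657 leaves remainder 1 on division by 2, so 19^657 ends in 9.

9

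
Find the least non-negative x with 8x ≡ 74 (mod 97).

82

The inverse of 8 mod 97 is 85 (since 8·85 = 680 ≡ 1).
Multiplying both sides by 85: x ≡ 85·74 = 6290 ≡ 82 (mod 97).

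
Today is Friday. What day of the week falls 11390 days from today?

11390 mod 7 = 1 (since 1627·7 = 11389).
Friday + 1 day → Saturday.

Saturday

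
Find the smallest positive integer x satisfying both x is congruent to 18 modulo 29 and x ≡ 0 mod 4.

x ≡ 0 (mod 4) gives x ∈ {0, 4, 8, 12, 16, 20, 24, 28, …}.
The first of these with x mod 29 = 18 is 76.

76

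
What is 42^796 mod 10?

6

Powers of 2 mod 10 repeat with period 4: 2, 4, 8, 6.
796 leaves remainder 0 on division by 4, so 42^796 ends in 6.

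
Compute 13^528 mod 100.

By repeated squaring mod 100: 13^1≡13, 13^2≡69, 13^4≡61, 13^8≡21, 13^16≡41, 13^32≡81, 13^64≡61, 13^128≡21, 13^256≡41, 13^512≡81.
528 = 16 + 512, so 13^528 ≡ 41·81 ≡ 21 (mod 100).

21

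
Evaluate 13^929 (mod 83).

20

Square-and-reduce mod 83: 13^1≡13, 13^2≡3, 13^4≡9, 13^8≡81, 13^16≡4, 13^32≡16, 13^64≡7, 13^128≡49, 13^256≡77, 13^512≡36.
929 = 1 + 32 + 128 + 256 + 512, so 13^929 ≡ 13·16·49·77·36 ≡ 20 (mod 83).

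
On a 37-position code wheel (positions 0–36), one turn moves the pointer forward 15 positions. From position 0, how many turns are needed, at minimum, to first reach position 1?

5

37 = 2·15 + 7
15 = 2·7 + 1
7 = 7·1 + 0
Back-substituting gives 15·5 ≡ 1 (mod 37).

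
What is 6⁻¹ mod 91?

76

91 = 15·6 + 1
6 = 6·1 + 0
Back-substituting gives 6·76 ≡ 1 (mod 91).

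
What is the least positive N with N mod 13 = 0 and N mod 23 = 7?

260

x ≡ 0 (mod 13) gives x ∈ {0, 13, 26, 39, 52, 65, 78, 91, …}.
The first of these with x mod 23 = 7 is 260.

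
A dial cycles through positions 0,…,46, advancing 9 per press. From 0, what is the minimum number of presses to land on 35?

9⁻¹ ≡ 21 (mod 47) because 9·21 = 189 = 4·47 + 1.
Multiplying both sides by 21: x ≡ 21·35 = 735 ≡ 30 (mod 47).

30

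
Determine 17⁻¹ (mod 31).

17·11 = 187 = 6·31 + 1, so 17⁻¹ ≡ 11 (mod 31).

11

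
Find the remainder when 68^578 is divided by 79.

20

Square-and-reduce mod 79: 68^1≡68, 68^2≡42, 68^4≡26, 68^8≡44, 68^16≡40, 68^32≡20, 68^64≡5, 68^128≡25, 68^256≡72, 68^512≡49.
Since 578 = 2 + 64 + 512 in binary, 68^578 ≡ 42·5·49 ≡ 20 (mod 79).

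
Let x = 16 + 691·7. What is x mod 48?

5

691·7 = 4837.
Dividing 4837 by 48 gives quotient 100 and remainder 37.
(16 + 37) mod 48 = 5.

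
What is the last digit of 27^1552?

1

The units digit of 27^n cycles with period 4: 7, 9, 3, 1, …
1552 mod 4 = 0, so the last digit matches 7^4 = 1.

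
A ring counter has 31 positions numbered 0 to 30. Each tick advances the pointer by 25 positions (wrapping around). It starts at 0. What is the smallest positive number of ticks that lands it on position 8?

9

25⁻¹ ≡ 5 (mod 31) because 25·5 = 125 = 4·31 + 1.
Multiplying both sides by 5: x ≡ 5·8 = 40 ≡ 9 (mod 31).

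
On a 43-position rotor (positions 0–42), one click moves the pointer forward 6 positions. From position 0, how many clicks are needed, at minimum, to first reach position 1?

43 = 7·6 + 1
6 = 6·1 + 0
Back-substituting gives 6·36 ≡ 1 (mod 43).

36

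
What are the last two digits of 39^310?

01

Successive squares of 39 mod 100: 39^1≡39, 39^2≡21, 39^4≡41, 39^8≡81, 39^16≡61, 39^32≡21, 39^64≡41, 39^128≡81, 39^256≡61.
310 = 2 + 4 + 16 + 32 + 256, so 39^310 ≡ 21·41·61·21·61 ≡ 1 (mod 100).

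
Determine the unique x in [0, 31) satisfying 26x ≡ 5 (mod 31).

26⁻¹ ≡ 6 (mod 31) because 26·6 = 156 = 5·31 + 1.
Multiplying both sides by 6: x ≡ 6·5 = 30 ≡ 30 (mod 31).

30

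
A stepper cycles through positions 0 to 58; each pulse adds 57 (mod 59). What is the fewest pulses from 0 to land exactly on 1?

59 = 1·57 + 2
57 = 28·2 + 1
2 = 2·1 + 0
Back-substituting gives 57·29 ≡ 1 (mod 59).

29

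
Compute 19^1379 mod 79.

Successive squares of 19 mod 79: 19^1≡19, 19^2≡45, 19^4≡50, 19^8≡51, 19^16≡73, 19^32≡36, 19^64≡32, 19^128≡76, 19^256≡9, 19^512≡2, 19^1024≡4.
1379 = 1 + 2 + 32 + 64 + 256 + 1024, so 19^1379 ≡ 19·45·36·32·9·4 ≡ 42 (mod 79).

42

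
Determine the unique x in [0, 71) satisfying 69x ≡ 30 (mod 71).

56

69⁻¹ ≡ 35 (mod 71) because 69·35 = 2415 = 34·71 + 1.
So x ≡ 35·30 = 1050 ≡ 56 (mod 71).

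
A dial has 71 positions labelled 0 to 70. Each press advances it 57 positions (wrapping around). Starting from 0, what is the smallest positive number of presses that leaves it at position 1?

5

57·5 = 285 = 4·71 + 1, so 57⁻¹ ≡ 5 (mod 71).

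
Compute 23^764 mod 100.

41

Square-and-reduce mod 100: 23^1≡23, 23^2≡29, 23^4≡41, 23^8≡81, 23^16≡61, 23^32≡21, 23^64≡41, 23^128≡81, 23^256≡61, 23^512≡21.
764 = 4 + 8 + 16 + 32 + 64 + 128 + 512, so 23^764 ≡ 41·81·61·21·41·81·21 ≡ 41 (mod 100).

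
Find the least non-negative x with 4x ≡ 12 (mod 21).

3

4⁻¹ ≡ 16 (mod 21) because 4·16 = 64 = 3·21 + 1.
Multiplying both sides by 16: x ≡ 16·12 = 192 ≡ 3 (mod 21).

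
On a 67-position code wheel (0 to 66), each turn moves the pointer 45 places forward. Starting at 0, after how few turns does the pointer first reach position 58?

The inverse of 45 mod 67 is 3 (since 45·3 = 135 ≡ 1).
So x ≡ 3·58 = 174 ≡ 40 (mod 67).

40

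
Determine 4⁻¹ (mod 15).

4

4·4 = 16 = 1·15 + 1, so 4⁻¹ ≡ 4 (mod 15).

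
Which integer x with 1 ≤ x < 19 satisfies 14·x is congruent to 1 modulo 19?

15

14·15 = 210 = 11·19 + 1, so 14⁻¹ ≡ 15 (mod 19).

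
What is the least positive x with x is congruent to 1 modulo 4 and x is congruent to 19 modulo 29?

77

x ≡ 1 (mod 4) gives x ∈ {1, 5, 9, 13, 17, 21, 25, 29, …}.
The first of these with x mod 29 = 19 is 77.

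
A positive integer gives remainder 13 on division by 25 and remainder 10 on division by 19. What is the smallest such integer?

238

x ≡ 10 (mod 19) gives x ∈ {10, 29, 48, 67, 86, 105, 124, 143, …}.
The first of these with x mod 25 = 13 is 238.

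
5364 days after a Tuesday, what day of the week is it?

Dividing 5364 by 7 gives quotient 766 and remainder 2.
Tuesday + 2 days → Thursday.

Thursday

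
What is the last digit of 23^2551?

7

The units digit of 23^n cycles with period 4: 3, 9, 7, 1, …
2551 mod 4 = 3, so the last digit matches 3^3 = 7.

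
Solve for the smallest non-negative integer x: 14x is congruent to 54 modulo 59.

46

14⁻¹ ≡ 38 (mod 59) because 14·38 = 532 = 9·59 + 1.
Multiplying both sides by 38: x ≡ 38·54 = 2052 ≡ 46 (mod 59).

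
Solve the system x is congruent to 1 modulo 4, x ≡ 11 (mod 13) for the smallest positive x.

37

x ≡ 1 (mod 4) gives x ∈ {1, 5, 9, 13, 17, 21, 25, 29, …}.
The first of these with x mod 13 = 11 is 37.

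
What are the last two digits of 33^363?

Successive squares of 33 mod 100: 33^1≡33, 33^2≡89, 33^4≡21, 33^8≡41, 33^16≡81, 33^32≡61, 33^64≡21, 33^128≡41, 33^256≡81.
Since 363 = 1 + 2 + 8 + 32 + 64 + 256 in binary, 33^363 ≡ 33·89·41·61·21·81 ≡ 37 (mod 100).

37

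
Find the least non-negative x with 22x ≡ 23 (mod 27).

17

The inverse of 22 mod 27 is 16 (since 22·16 = 352 ≡ 1).
Multiplying both sides by 16: x ≡ 16·23 = 368 ≡ 17 (mod 27).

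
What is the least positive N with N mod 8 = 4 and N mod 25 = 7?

Since 25·1 ≡ 1 (mod 8), take x = 7 + 25·((4−7)·1 mod 8) = 7 + 25·5 = 132.
Check: 132 mod 8 = 4, 132 mod 25 = 7.

132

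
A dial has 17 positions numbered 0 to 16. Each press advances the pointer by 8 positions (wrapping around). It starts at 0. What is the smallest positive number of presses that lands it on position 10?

14

8⁻¹ ≡ 15 (mod 17) because 8·15 = 120 = 7·17 + 1.
So x ≡ 15·10 = 150 ≡ 14 (mod 17).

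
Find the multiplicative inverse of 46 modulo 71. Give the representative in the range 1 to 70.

17

46·17 = 782 = 11·71 + 1, so 46⁻¹ ≡ 17 (mod 71).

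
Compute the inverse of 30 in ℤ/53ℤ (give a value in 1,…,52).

23

30·23 = 690 = 13·53 + 1, so 30⁻¹ ≡ 23 (mod 53).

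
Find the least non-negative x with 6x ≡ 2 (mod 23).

The inverse of 6 mod 23 is 4 (since 6·4 = 24 ≡ 1).
Multiplying both sides by 4: x ≡ 4·2 = 8 ≡ 8 (mod 23).

8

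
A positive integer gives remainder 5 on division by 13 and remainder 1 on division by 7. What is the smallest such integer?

57

Since 7·2 ≡ 1 (mod 13), take x = 1 + 7·((5−1)·2 mod 13) = 1 + 7·8 = 57.
Check: 57 mod 13 = 5, 57 mod 7 = 1.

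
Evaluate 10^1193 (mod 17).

7

By repeated squaring mod 17: 10^1≡10, 10^2≡15, 10^4≡4, 10^8≡16, 10^16≡1, 10^32≡1, 10^64≡1, 10^128≡1, 10^256≡1, 10^512≡1, 10^1024≡1.
Since 1193 = 1 + 8 + 32 + 128 + 1024 in binary, 10^1193 ≡ 10·16·1·1·1 ≡ 7 (mod 17).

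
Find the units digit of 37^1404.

1

Powers of 7 mod 10 repeat with period 4: 7, 9, 3, 1.
1404 mod 4 = 0, so the last digit matches 7^4 = 1.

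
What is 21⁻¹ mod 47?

9

21·9 = 189 = 4·47 + 1, so 21⁻¹ ≡ 9 (mod 47).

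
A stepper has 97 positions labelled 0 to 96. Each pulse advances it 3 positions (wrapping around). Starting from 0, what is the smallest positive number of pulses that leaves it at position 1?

65

3·65 = 195 = 2·97 + 1, so 3⁻¹ ≡ 65 (mod 97).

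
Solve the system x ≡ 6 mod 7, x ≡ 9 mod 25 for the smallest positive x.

34

x ≡ 6 (mod 7) gives x ∈ {6, 13, 20, 27, 34}.
The first of these with x mod 25 = 9 is 34.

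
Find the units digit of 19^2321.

Last digits of 9^n: 9, 1 (period 2).
2321 mod 2 = 1, so the last digit matches 9^1 = 9.

9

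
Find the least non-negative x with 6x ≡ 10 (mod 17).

6⁻¹ ≡ 3 (mod 17) because 6·3 = 18 = 1·17 + 1.
Multiplying both sides by 3: x ≡ 3·10 = 30 ≡ 13 (mod 17).
Check: 6·13 = 78 = 4·17 + 10.

13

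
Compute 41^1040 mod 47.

21

Square-and-reduce mod 47: 41^1≡41, 41^2≡36, 41^4≡27, 41^8≡24, 41^16≡12, 41^32≡3, 41^64≡9, 41^128≡34, 41^256≡28, 41^512≡32, 41^1024≡37.
1040 = 16 + 1024, so 41^1040 ≡ 12·37 ≡ 21 (mod 47).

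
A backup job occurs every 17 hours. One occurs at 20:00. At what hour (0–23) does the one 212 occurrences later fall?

0

212·17 = 3604.
3604 = 150·24 + 4, so 3604 mod 24 = 4.
(20 + 4) mod 24 = 0.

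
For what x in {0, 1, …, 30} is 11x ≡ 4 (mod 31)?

6

11⁻¹ ≡ 17 (mod 31) because 11·17 = 187 = 6·31 + 1.
So x ≡ 17·4 = 68 ≡ 6 (mod 31).
Check: 11·6 = 66 = 2·31 + 4.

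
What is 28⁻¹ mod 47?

47 = 1·28 + 19
28 = 1·19 + 9
19 = 2·9 + 1
9 = 9·1 + 0
Back-substituting gives 28·42 ≡ 1 (mod 47).

42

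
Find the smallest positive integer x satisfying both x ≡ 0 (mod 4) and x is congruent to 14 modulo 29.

72

x ≡ 0 (mod 4) gives x ∈ {0, 4, 8, 12, 16, 20, 24, 28, …}.
The first of these with x mod 29 = 14 is 72.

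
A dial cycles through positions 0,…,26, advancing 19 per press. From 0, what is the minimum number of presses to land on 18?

18

The inverse of 19 mod 27 is 10 (since 19·10 = 190 ≡ 1).
So x ≡ 10·18 = 180 ≡ 18 (mod 27).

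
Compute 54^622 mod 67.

16

By repeated squaring mod 67: 54^1≡54, 54^2≡35, 54^4≡19, 54^8≡26, 54^16≡6, 54^32≡36, 54^64≡23, 54^128≡60, 54^256≡49, 54^512≡56.
622 = 2 + 4 + 8 + 32 + 64 + 512, so 54^622 ≡ 35·19·26·36·23·56 ≡ 16 (mod 67).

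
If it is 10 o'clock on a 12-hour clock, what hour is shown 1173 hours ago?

Dividing 1173 by 12 gives quotient 97 and remainder 9.
10 − 9 → 1 on a 12-hour dial.

1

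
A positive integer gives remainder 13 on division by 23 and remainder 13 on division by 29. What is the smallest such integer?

x ≡ 13 (mod 23) gives x ∈ {13}.
The first of these with x mod 29 = 13 is 13.

13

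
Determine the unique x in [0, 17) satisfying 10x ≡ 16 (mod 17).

5

10⁻¹ ≡ 12 (mod 17) because 10·12 = 120 = 7·17 + 1.
Multiplying both sides by 12: x ≡ 12·16 = 192 ≡ 5 (mod 17).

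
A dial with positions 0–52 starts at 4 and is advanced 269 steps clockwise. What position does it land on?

269 = 5·53 + 4, so 269 mod 53 = 4.
(4 + 4) mod 53 = 8.

8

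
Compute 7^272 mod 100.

Successive squares of 7 mod 100: 7^1≡7, 7^2≡49, 7^4≡1, 7^8≡1, 7^16≡1, 7^32≡1, 7^64≡1, 7^128≡1, 7^256≡1.
Since 272 = 16 + 256 in binary, 7^272 ≡ 1·1 ≡ 1 (mod 100).

1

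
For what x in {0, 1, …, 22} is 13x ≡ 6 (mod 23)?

13⁻¹ ≡ 16 (mod 23) because 13·16 = 208 = 9·23 + 1.
Multiplying both sides by 16: x ≡ 16·6 = 96 ≡ 4 (mod 23).

4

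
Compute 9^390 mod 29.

Successive squares of 9 mod 29: 9^1≡9, 9^2≡23, 9^4≡7, 9^8≡20, 9^16≡23, 9^32≡7, 9^64≡20, 9^128≡23, 9^256≡7.
Since 390 = 2 + 4 + 128 + 256 in binary, 9^390 ≡ 23·7·23·7 ≡ 24 (mod 29).

24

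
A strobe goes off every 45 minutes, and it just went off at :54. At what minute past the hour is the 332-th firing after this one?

54

332·45 = 14940.
14940 = 249·60 + 0, so 14940 mod 60 = 0.
(54 + 0) mod 60 = 54.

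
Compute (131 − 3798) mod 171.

3798 − 22·171 = 36, so 3798 ≡ 36 (mod 171).
(131 − 36) mod 171 = 95.

95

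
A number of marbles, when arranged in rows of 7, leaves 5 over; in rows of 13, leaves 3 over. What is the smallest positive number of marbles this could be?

68

Since 13·6 ≡ 1 (mod 7), take x = 3 + 13·((5−3)·6 mod 7) = 3 + 13·5 = 68.
Check: 68 mod 7 = 5, 68 mod 13 = 3.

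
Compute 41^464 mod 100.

61

Successive squares of 41 mod 100: 41^1≡41, 41^2≡81, 41^4≡61, 41^8≡21, 41^16≡41, 41^32≡81, 41^64≡61, 41^128≡21, 41^256≡41.
464 = 16 + 64 + 128 + 256, so 41^464 ≡ 41·61·21·41 ≡ 61 (mod 100).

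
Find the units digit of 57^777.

Powers of 7 mod 10 repeat with period 4: 7, 9, 3, 1.
777 leaves remainder 1 on division by 4, so 57^777 ends in 7.

7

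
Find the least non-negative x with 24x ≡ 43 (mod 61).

45

The inverse of 24 mod 61 is 28 (since 24·28 = 672 ≡ 1).
Multiplying both sides by 28: x ≡ 28·43 = 1204 ≡ 45 (mod 61).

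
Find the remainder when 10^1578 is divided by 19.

7

Successive squares of 10 mod 19: 10^1≡10, 10^2≡5, 10^4≡6, 10^8≡17, 10^16≡4, 10^32≡16, 10^64≡9, 10^128≡5, 10^256≡6, 10^512≡17, 10^1024≡4.
Since 1578 = 2 + 8 + 32 + 512 + 1024 in binary, 10^1578 ≡ 5·17·16·17·4 ≡ 7 (mod 19).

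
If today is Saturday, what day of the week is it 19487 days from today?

19487 = 2783·7 + 6, so 19487 mod 7 = 6.
Saturday + 6 days → Friday.

Friday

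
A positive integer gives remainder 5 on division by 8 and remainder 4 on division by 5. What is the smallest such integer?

29

x ≡ 4 (mod 5) gives x ∈ {4, 9, 14, 19, 24, 29}.
The first of these with x mod 8 = 5 is 29.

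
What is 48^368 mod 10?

Last digits of 8^n: 8, 4, 2, 6 (period 4).
368 leaves remainder 0 on division by 4, so 48^368 ends in 6.

6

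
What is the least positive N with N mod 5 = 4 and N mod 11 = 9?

9

x ≡ 4 (mod 5) gives x ∈ {4, 9}.
The first of these with x mod 11 = 9 is 9.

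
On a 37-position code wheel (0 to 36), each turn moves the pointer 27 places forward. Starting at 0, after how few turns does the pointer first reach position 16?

27⁻¹ ≡ 11 (mod 37) because 27·11 = 297 = 8·37 + 1.
Multiplying both sides by 11: x ≡ 11·16 = 176 ≡ 28 (mod 37).

28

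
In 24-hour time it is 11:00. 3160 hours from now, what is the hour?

3160 mod 24 = 16 (since 131·24 = 3144).
(11 + 16) mod 24 = 3.

3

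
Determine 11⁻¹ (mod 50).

11·41 = 451 = 9·50 + 1, so 11⁻¹ ≡ 41 (mod 50).

41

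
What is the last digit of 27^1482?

9

The units digit of 27^n cycles with period 4: 7, 9, 3, 1, …
1482 mod 4 = 2, so the last digit matches 7^2 = 9.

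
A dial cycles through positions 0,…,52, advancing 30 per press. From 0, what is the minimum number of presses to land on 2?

46

30⁻¹ ≡ 23 (mod 53) because 30·23 = 690 = 13·53 + 1.
So x ≡ 23·2 = 46 ≡ 46 (mod 53).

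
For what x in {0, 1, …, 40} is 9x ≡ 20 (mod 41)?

9⁻¹ ≡ 32 (mod 41) because 9·32 = 288 = 7·41 + 1.
Multiplying both sides by 32: x ≡ 32·20 = 640 ≡ 25 (mod 41).

25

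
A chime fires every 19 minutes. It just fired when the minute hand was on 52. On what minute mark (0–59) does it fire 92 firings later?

92·19 = 1748.
Dividing 1748 by 60 gives quotient 29 and remainder 8.
(52 + 8) mod 60 = 0.

0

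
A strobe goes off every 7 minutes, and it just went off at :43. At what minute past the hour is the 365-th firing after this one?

18

365·7 = 2555.
Dividing 2555 by 60 gives quotient 42 and remainder 35.
(43 + 35) mod 60 = 18.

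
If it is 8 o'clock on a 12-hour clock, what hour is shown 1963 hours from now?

Dividing 1963 by 12 gives quotient 163 and remainder 7.
8 + 7 → 3 on a 12-hour dial.

3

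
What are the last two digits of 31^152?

Successive squares of 31 mod 100: 31^1≡31, 31^2≡61, 31^4≡21, 31^8≡41, 31^16≡81, 31^32≡61, 31^64≡21, 31^128≡41.
152 = 8 + 16 + 128, so 31^152 ≡ 41·81·41 ≡ 61 (mod 100).

61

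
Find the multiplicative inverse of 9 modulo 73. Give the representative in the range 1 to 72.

73 = 8·9 + 1
9 = 9·1 + 0
Back-substituting gives 9·65 ≡ 1 (mod 73).

65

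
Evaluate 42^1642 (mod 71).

2

Square-and-reduce mod 71: 42^1≡42, 42^2≡60, 42^4≡50, 42^8≡15, 42^16≡12, 42^32≡2, 42^64≡4, 42^128≡16, 42^256≡43, 42^512≡3, 42^1024≡9.
Since 1642 = 2 + 8 + 32 + 64 + 512 + 1024 in binary, 42^1642 ≡ 60·15·2·4·3·9 ≡ 2 (mod 71).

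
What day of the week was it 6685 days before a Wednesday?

Wednesday

6685 − 955·7 = 0, so 6685 ≡ 0 (mod 7).
Wednesday − 0 days → Wednesday.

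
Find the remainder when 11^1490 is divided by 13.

Successive squares of 11 mod 13: 11^1≡11, 11^2≡4, 11^4≡3, 11^8≡9, 11^16≡3, 11^32≡9, 11^64≡3, 11^128≡9, 11^256≡3, 11^512≡9, 11^1024≡3.
Since 1490 = 2 + 16 + 64 + 128 + 256 + 1024 in binary, 11^1490 ≡ 4·3·3·9·3·3 ≡ 4 (mod 13).

4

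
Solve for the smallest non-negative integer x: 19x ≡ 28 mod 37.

19

19⁻¹ ≡ 2 (mod 37) because 19·2 = 38 = 1·37 + 1.
Multiplying both sides by 2: x ≡ 2·28 = 56 ≡ 19 (mod 37).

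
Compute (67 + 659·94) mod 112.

77

659·94 = 61946.
61946 mod 112 = 10 (since 553·112 = 61936).
(67 + 10) mod 112 = 77.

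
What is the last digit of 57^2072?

1

Powers of 7 mod 10 repeat with period 4: 7, 9, 3, 1.
2072 mod 4 = 0, so the last digit matches 7^4 = 1.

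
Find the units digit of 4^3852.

Last digits of 4^n: 4, 6 (period 2).
3852 mod 2 = 0, so the last digit matches 4^2 = 6.

6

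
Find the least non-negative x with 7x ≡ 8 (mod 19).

12

7⁻¹ ≡ 11 (mod 19) because 7·11 = 77 = 4·19 + 1.
So x ≡ 11·8 = 88 ≡ 12 (mod 19).
Check: 7·12 = 84 = 4·19 + 8.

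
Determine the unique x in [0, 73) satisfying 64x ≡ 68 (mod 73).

The inverse of 64 mod 73 is 8 (since 64·8 = 512 ≡ 1).
Multiplying both sides by 8: x ≡ 8·68 = 544 ≡ 33 (mod 73).

33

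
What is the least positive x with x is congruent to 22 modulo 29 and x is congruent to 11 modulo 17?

x ≡ 11 (mod 17) gives x ∈ {11, 28, 45, 62, 79, 96, 113, 130, …}.
The first of these with x mod 29 = 22 is 283.

283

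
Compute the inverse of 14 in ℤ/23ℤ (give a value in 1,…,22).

5

14·5 = 70 = 3·23 + 1, so 14⁻¹ ≡ 5 (mod 23).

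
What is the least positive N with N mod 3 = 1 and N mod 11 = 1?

Since 11·2 ≡ 1 (mod 3), take x = 1 + 11·((1−1)·2 mod 3) = 1 + 11·0 = 1.
Check: 1 mod 3 = 1, 1 mod 11 = 1.

1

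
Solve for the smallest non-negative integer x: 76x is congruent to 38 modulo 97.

76⁻¹ ≡ 60 (mod 97) because 76·60 = 4560 = 47·97 + 1.
Multiplying both sides by 60: x ≡ 60·38 = 2280 ≡ 49 (mod 97).
Check: 76·49 = 3724 = 38·97 + 38.

49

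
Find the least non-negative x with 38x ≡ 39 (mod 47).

27

The inverse of 38 mod 47 is 26 (since 38·26 = 988 ≡ 1).
Multiplying both sides by 26: x ≡ 26·39 = 1014 ≡ 27 (mod 47).
Check: 38·27 = 1026 = 21·47 + 39.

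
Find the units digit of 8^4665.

The units digit of 8^n cycles with period 4: 8, 4, 2, 6, …
4665 leaves remainder 1 on division by 4, so 8^4665 ends in 8.

8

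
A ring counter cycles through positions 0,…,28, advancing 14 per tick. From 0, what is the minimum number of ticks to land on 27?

4

The inverse of 14 mod 29 is 27 (since 14·27 = 378 ≡ 1).
Multiplying both sides by 27: x ≡ 27·27 = 729 ≡ 4 (mod 29).
Check: 14·4 = 56 = 1·29 + 27.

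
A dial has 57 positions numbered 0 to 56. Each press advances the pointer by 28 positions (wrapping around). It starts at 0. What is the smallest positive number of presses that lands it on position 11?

35

The inverse of 28 mod 57 is 55 (since 28·55 = 1540 ≡ 1).
Multiplying both sides by 55: x ≡ 55·11 = 605 ≡ 35 (mod 57).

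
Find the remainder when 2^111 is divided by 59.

24

By repeated squaring mod 59: 2^1≡2, 2^2≡4, 2^4≡16, 2^8≡20, 2^16≡46, 2^32≡51, 2^64≡5.
111 = 1 + 2 + 4 + 8 + 32 + 64, so 2^111 ≡ 2·4·16·20·51·5 ≡ 24 (mod 59).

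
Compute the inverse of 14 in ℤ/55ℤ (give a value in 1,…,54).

14·4 = 56 = 1·55 + 1, so 14⁻¹ ≡ 4 (mod 55).

4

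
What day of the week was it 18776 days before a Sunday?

Friday

18776 = 2682·7 + 2, so 18776 mod 7 = 2.
Sunday − 2 days → Friday.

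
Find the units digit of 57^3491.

Last digits of 7^n: 7, 9, 3, 1 (period 4).
3491 leaves remainder 3 on division by 4, so 57^3491 ends in 3.

3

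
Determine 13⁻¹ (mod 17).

4

13·4 = 52 = 3·17 + 1, so 13⁻¹ ≡ 4 (mod 17).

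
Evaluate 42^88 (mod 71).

Successive squares of 42 mod 71: 42^1≡42, 42^2≡60, 42^4≡50, 42^8≡15, 42^16≡12, 42^32≡2, 42^64≡4.
88 = 8 + 16 + 64, so 42^88 ≡ 15·12·4 ≡ 10 (mod 71).

10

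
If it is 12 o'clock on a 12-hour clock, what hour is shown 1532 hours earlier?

4

1532 mod 12 = 8 (since 127·12 = 1524).
12 − 8 → 4 on a 12-hour dial.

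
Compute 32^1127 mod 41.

9

Square-and-reduce mod 41: 32^1≡32, 32^2≡40, 32^4≡1, 32^8≡1, 32^16≡1, 32^32≡1, 32^64≡1, 32^128≡1, 32^256≡1, 32^512≡1, 32^1024≡1.
1127 = 1 + 2 + 4 + 32 + 64 + 1024, so 32^1127 ≡ 32·40·1·1·1·1 ≡ 9 (mod 41).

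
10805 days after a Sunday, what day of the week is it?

10805 = 1543·7 + 4, so 10805 mod 7 = 4.
Sunday + 4 days → Thursday.

Thursday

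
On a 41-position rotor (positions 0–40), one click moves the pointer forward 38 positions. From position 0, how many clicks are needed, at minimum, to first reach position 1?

27

41 = 1·38 + 3
38 = 12·3 + 2
3 = 1·2 + 1
2 = 2·1 + 0
Back-substituting gives 38·27 ≡ 1 (mod 41).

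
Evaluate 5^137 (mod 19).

Successive squares of 5 mod 19: 5^1≡5, 5^2≡6, 5^4≡17, 5^8≡4, 5^16≡16, 5^32≡9, 5^64≡5, 5^128≡6.
137 = 1 + 8 + 128, so 5^137 ≡ 5·4·6 ≡ 6 (mod 19).

6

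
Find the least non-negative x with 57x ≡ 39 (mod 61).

The inverse of 57 mod 61 is 15 (since 57·15 = 855 ≡ 1).
Multiplying both sides by 15: x ≡ 15·39 = 585 ≡ 36 (mod 61).

36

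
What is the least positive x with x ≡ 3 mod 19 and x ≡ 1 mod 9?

136

x ≡ 1 (mod 9) gives x ∈ {1, 10, 19, 28, 37, 46, 55, 64, …}.
The first of these with x mod 19 = 3 is 136.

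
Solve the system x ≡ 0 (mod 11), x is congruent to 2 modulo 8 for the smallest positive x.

Since 8·7 ≡ 1 (mod 11), take x = 2 + 8·((0−2)·7 mod 11) = 2 + 8·8 = 66.
Check: 66 mod 11 = 0, 66 mod 8 = 2.

66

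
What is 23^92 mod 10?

1

Last digits of 3^n: 3, 9, 7, 1 (period 4).
92 leaves remainder 0 on division by 4, so 23^92 ends in 1.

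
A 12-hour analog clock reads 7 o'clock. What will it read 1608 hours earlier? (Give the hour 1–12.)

7

1608 = 134·12 + 0, so 1608 mod 12 = 0.
7 − 0 → 7 on a 12-hour dial.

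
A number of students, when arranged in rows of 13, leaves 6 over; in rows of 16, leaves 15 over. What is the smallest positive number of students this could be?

175

x ≡ 6 (mod 13) gives x ∈ {6, 19, 32, 45, 58, 71, 84, 97, …}.
The first of these with x mod 16 = 15 is 175.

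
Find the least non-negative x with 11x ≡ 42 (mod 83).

34

The inverse of 11 mod 83 is 68 (since 11·68 = 748 ≡ 1).
Multiplying both sides by 68: x ≡ 68·42 = 2856 ≡ 34 (mod 83).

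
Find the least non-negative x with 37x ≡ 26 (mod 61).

The inverse of 37 mod 61 is 33 (since 37·33 = 1221 ≡ 1).
Multiplying both sides by 33: x ≡ 33·26 = 858 ≡ 4 (mod 61).
Check: 37·4 = 148 = 2·61 + 26.

4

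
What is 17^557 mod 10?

The units digit of 17^n cycles with period 4: 7, 9, 3, 1, …
557 mod 4 = 1, so the last digit matches 7^1 = 7.

7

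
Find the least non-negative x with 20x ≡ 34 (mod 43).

6

20⁻¹ ≡ 28 (mod 43) because 20·28 = 560 = 13·43 + 1.
So x ≡ 28·34 = 952 ≡ 6 (mod 43).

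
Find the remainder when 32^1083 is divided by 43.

Successive squares of 32 mod 43: 32^1≡32, 32^2≡35, 32^4≡21, 32^8≡11, 32^16≡35, 32^32≡21, 32^64≡11, 32^128≡35, 32^256≡21, 32^512≡11, 32^1024≡35.
1083 = 1 + 2 + 8 + 16 + 32 + 1024, so 32^1083 ≡ 32·35·11·35·21·35 ≡ 27 (mod 43).

27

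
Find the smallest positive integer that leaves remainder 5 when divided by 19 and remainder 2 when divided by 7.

x ≡ 2 (mod 7) gives x ∈ {2, 9, 16, 23, 30, 37, 44, 51, …}.
The first of these with x mod 19 = 5 is 100.

100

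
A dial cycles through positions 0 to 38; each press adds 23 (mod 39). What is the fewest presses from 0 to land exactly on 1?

17

23·17 = 391 = 10·39 + 1, so 23⁻¹ ≡ 17 (mod 39).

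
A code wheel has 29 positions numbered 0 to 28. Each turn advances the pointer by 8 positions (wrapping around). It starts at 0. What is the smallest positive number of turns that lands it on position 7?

8⁻¹ ≡ 11 (mod 29) because 8·11 = 88 = 3·29 + 1.
So x ≡ 11·7 = 77 ≡ 19 (mod 29).
Check: 8·19 = 152 = 5·29 + 7.

19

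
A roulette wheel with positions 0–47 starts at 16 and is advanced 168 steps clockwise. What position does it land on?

40

Dividing 168 by 48 gives quotient 3 and remainder 24.
(16 + 24) mod 48 = 40.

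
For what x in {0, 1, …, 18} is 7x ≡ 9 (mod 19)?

4

The inverse of 7 mod 19 is 11 (since 7·11 = 77 ≡ 1).
Multiplying both sides by 11: x ≡ 11·9 = 99 ≡ 4 (mod 19).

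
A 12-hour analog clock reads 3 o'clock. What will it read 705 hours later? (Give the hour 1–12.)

12

705 = 58·12 + 9, so 705 mod 12 = 9.
3 + 9 → 12 on a 12-hour dial.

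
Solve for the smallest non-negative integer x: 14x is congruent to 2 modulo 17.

5

14⁻¹ ≡ 11 (mod 17) because 14·11 = 154 = 9·17 + 1.
So x ≡ 11·2 = 22 ≡ 5 (mod 17).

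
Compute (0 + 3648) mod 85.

3648 mod 85 = 78 (since 42·85 = 3570).
(0 + 78) mod 85 = 78.

78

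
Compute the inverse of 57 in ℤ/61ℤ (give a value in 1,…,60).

15

57·15 = 855 = 14·61 + 1, so 57⁻¹ ≡ 15 (mod 61).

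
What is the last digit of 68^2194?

4

Powers of 8 mod 10 repeat with period 4: 8, 4, 2, 6.
2194 mod 4 = 2, so the last digit matches 8^2 = 4.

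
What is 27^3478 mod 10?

9

Powers of 7 mod 10 repeat with period 4: 7, 9, 3, 1.
3478 mod 4 = 2, so the last digit matches 7^2 = 9.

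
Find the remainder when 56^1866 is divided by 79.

Successive squares of 56 mod 79: 56^1≡56, 56^2≡55, 56^4≡23, 56^8≡55, 56^16≡23, 56^32≡55, 56^64≡23, 56^128≡55, 56^256≡23, 56^512≡55, 56^1024≡23.
1866 = 2 + 8 + 64 + 256 + 512 + 1024, so 56^1866 ≡ 55·55·23·23·55·23 ≡ 1 (mod 79).

1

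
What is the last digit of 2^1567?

8

Last digits of 2^n: 2, 4, 8, 6 (period 4).
1567 mod 4 = 3, so the last digit matches 2^3 = 8.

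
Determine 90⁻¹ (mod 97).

83

90·83 = 7470 = 77·97 + 1, so 90⁻¹ ≡ 83 (mod 97).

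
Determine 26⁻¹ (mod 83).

26·16 = 416 = 5·83 + 1, so 26⁻¹ ≡ 16 (mod 83).

16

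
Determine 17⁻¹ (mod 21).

5

17·5 = 85 = 4·21 + 1, so 17⁻¹ ≡ 5 (mod 21).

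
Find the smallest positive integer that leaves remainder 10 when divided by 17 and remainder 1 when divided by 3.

Since 3·6 ≡ 1 (mod 17), take x = 1 + 3·((10−1)·6 mod 17) = 1 + 3·3 = 10.
Check: 10 mod 17 = 10, 10 mod 3 = 1.

10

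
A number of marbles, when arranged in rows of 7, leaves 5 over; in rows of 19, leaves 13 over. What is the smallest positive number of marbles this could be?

89

Since 19·3 ≡ 1 (mod 7), take x = 13 + 19·((5−13)·3 mod 7) = 13 + 19·4 = 89.
Check: 89 mod 7 = 5, 89 mod 19 = 13.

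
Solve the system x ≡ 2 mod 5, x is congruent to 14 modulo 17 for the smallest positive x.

Since 17·3 ≡ 1 (mod 5), take x = 14 + 17·((2−14)·3 mod 5) = 14 + 17·4 = 82.
Check: 82 mod 5 = 2, 82 mod 17 = 14.

82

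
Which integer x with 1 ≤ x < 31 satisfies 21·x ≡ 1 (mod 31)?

3

21·3 = 63 = 2·31 + 1, so 21⁻¹ ≡ 3 (mod 31).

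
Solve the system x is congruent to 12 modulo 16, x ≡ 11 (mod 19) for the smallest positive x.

x ≡ 12 (mod 16) gives x ∈ {12, 28, 44, 60, 76, 92, 108, 124, …}.
The first of these with x mod 19 = 11 is 220.

220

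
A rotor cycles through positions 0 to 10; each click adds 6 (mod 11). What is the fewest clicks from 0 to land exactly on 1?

11 = 1·6 + 5
6 = 1·5 + 1
5 = 5·1 + 0
Back-substituting gives 6·2 ≡ 1 (mod 11).

2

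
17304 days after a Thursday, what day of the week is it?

17304 mod 7 = 0 (since 2472·7 = 17304).
Thursday + 0 days → Thursday.

Thursday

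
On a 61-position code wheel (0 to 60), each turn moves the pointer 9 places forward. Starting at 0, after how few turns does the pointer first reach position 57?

9⁻¹ ≡ 34 (mod 61) because 9·34 = 306 = 5·61 + 1.
So x ≡ 34·57 = 1938 ≡ 47 (mod 61).
Check: 9·47 = 423 = 6·61 + 57.

47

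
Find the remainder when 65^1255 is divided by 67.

65

Square-and-reduce mod 67: 65^1≡65, 65^2≡4, 65^4≡16, 65^8≡55, 65^16≡10, 65^32≡33, 65^64≡17, 65^128≡21, 65^256≡39, 65^512≡47, 65^1024≡65.
Since 1255 = 1 + 2 + 4 + 32 + 64 + 128 + 1024 in binary, 65^1255 ≡ 65·4·16·33·17·21·65 ≡ 65 (mod 67).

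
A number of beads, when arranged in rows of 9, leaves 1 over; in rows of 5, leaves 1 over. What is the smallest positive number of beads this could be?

Since 5·2 ≡ 1 (mod 9), take x = 1 + 5·((1−1)·2 mod 9) = 1 + 5·0 = 1.
Check: 1 mod 9 = 1, 1 mod 5 = 1.

1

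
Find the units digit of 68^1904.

6

Powers of 8 mod 10 repeat with period 4: 8, 4, 2, 6.
1904 mod 4 = 0, so the last digit matches 8^4 = 6.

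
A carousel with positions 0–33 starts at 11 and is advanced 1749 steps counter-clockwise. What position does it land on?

1749 = 51·34 + 15, so 1749 mod 34 = 15.
(11 − 15) mod 34 = 30.

30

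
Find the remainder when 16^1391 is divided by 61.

By repeated squaring mod 61: 16^1≡16, 16^2≡12, 16^4≡22, 16^8≡57, 16^16≡16, 16^32≡12, 16^64≡22, 16^128≡57, 16^256≡16, 16^512≡12, 16^1024≡22.
1391 = 1 + 2 + 4 + 8 + 32 + 64 + 256 + 1024, so 16^1391 ≡ 16·12·22·57·12·22·16·22 ≡ 25 (mod 61).

25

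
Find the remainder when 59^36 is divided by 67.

Square-and-reduce mod 67: 59^1≡59, 59^2≡64, 59^4≡9, 59^8≡14, 59^16≡62, 59^32≡25.
Since 36 = 4 + 32 in binary, 59^36 ≡ 9·25 ≡ 24 (mod 67).

24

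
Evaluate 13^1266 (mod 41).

Successive squares of 13 mod 41: 13^1≡13, 13^2≡5, 13^4≡25, 13^8≡10, 13^16≡18, 13^32≡37, 13^64≡16, 13^128≡10, 13^256≡18, 13^512≡37, 13^1024≡16.
Since 1266 = 2 + 16 + 32 + 64 + 128 + 1024 in binary, 13^1266 ≡ 5·18·37·16·10·16 ≡ 39 (mod 41).

39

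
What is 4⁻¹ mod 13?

10

13 = 3·4 + 1
4 = 4·1 + 0
Back-substituting gives 4·10 ≡ 1 (mod 13).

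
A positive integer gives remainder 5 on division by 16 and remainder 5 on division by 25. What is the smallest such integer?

x ≡ 5 (mod 16) gives x ∈ {5}.
The first of these with x mod 25 = 5 is 5.

5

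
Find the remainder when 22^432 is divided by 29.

By repeated squaring mod 29: 22^1≡22, 22^2≡20, 22^4≡23, 22^8≡7, 22^16≡20, 22^32≡23, 22^64≡7, 22^128≡20, 22^256≡23.
Since 432 = 16 + 32 + 128 + 256 in binary, 22^432 ≡ 20·23·20·23 ≡ 16 (mod 29).

16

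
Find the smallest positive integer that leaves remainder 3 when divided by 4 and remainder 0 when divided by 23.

23

Since 23·3 ≡ 1 (mod 4), take x = 0 + 23·((3−0)·3 mod 4) = 0 + 23·1 = 23.
Check: 23 mod 4 = 3, 23 mod 23 = 0.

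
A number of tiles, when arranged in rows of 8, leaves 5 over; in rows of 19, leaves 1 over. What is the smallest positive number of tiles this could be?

x ≡ 5 (mod 8) gives x ∈ {5, 13, 21, 29, 37, 45, 53, 61, …}.
The first of these with x mod 19 = 1 is 77.

77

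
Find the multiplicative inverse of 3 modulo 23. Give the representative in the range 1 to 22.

8

3·8 = 24 = 1·23 + 1, so 3⁻¹ ≡ 8 (mod 23).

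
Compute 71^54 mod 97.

By repeated squaring mod 97: 71^1≡71, 71^2≡94, 71^4≡9, 71^8≡81, 71^16≡62, 71^32≡61.
Since 54 = 2 + 4 + 16 + 32 in binary, 71^54 ≡ 94·9·62·61 ≡ 27 (mod 97).

27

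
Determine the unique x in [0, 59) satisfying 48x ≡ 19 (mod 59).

48⁻¹ ≡ 16 (mod 59) because 48·16 = 768 = 13·59 + 1.
Multiplying both sides by 16: x ≡ 16·19 = 304 ≡ 9 (mod 59).

9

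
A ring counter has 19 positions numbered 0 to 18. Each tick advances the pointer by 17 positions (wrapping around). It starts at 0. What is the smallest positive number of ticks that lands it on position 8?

17⁻¹ ≡ 9 (mod 19) because 17·9 = 153 = 8·19 + 1.
Multiplying both sides by 9: x ≡ 9·8 = 72 ≡ 15 (mod 19).

15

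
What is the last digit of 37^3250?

The units digit of 37^n cycles with period 4: 7, 9, 3, 1, …
3250 leaves remainder 2 on division by 4, so 37^3250 ends in 9.

9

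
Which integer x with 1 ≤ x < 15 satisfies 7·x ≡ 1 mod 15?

13

7·13 = 91 = 6·15 + 1, so 7⁻¹ ≡ 13 (mod 15).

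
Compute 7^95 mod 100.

Square-and-reduce mod 100: 7^1≡7, 7^2≡49, 7^4≡1, 7^8≡1, 7^16≡1, 7^32≡1, 7^64≡1.
95 = 1 + 2 + 4 + 8 + 16 + 64, so 7^95 ≡ 7·49·1·1·1·1 ≡ 43 (mod 100).

43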